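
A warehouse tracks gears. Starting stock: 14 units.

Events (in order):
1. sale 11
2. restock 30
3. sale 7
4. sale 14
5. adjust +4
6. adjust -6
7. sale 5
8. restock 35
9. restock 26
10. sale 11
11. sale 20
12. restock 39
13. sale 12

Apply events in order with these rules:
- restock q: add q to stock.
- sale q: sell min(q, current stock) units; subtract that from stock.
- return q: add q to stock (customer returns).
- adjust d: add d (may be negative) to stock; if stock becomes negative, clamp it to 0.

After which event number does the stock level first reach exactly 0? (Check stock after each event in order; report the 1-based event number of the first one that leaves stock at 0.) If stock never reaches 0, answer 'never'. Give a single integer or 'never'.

Answer: never

Derivation:
Processing events:
Start: stock = 14
  Event 1 (sale 11): sell min(11,14)=11. stock: 14 - 11 = 3. total_sold = 11
  Event 2 (restock 30): 3 + 30 = 33
  Event 3 (sale 7): sell min(7,33)=7. stock: 33 - 7 = 26. total_sold = 18
  Event 4 (sale 14): sell min(14,26)=14. stock: 26 - 14 = 12. total_sold = 32
  Event 5 (adjust +4): 12 + 4 = 16
  Event 6 (adjust -6): 16 + -6 = 10
  Event 7 (sale 5): sell min(5,10)=5. stock: 10 - 5 = 5. total_sold = 37
  Event 8 (restock 35): 5 + 35 = 40
  Event 9 (restock 26): 40 + 26 = 66
  Event 10 (sale 11): sell min(11,66)=11. stock: 66 - 11 = 55. total_sold = 48
  Event 11 (sale 20): sell min(20,55)=20. stock: 55 - 20 = 35. total_sold = 68
  Event 12 (restock 39): 35 + 39 = 74
  Event 13 (sale 12): sell min(12,74)=12. stock: 74 - 12 = 62. total_sold = 80
Final: stock = 62, total_sold = 80

Stock never reaches 0.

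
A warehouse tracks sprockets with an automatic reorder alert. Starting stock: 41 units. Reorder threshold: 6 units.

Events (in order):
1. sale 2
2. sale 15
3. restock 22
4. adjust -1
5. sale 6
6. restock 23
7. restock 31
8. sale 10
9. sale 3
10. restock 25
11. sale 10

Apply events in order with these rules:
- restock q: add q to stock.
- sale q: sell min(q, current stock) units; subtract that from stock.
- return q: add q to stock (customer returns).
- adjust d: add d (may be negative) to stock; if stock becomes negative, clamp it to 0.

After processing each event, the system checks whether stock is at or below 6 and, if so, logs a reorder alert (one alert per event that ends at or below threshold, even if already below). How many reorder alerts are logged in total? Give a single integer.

Processing events:
Start: stock = 41
  Event 1 (sale 2): sell min(2,41)=2. stock: 41 - 2 = 39. total_sold = 2
  Event 2 (sale 15): sell min(15,39)=15. stock: 39 - 15 = 24. total_sold = 17
  Event 3 (restock 22): 24 + 22 = 46
  Event 4 (adjust -1): 46 + -1 = 45
  Event 5 (sale 6): sell min(6,45)=6. stock: 45 - 6 = 39. total_sold = 23
  Event 6 (restock 23): 39 + 23 = 62
  Event 7 (restock 31): 62 + 31 = 93
  Event 8 (sale 10): sell min(10,93)=10. stock: 93 - 10 = 83. total_sold = 33
  Event 9 (sale 3): sell min(3,83)=3. stock: 83 - 3 = 80. total_sold = 36
  Event 10 (restock 25): 80 + 25 = 105
  Event 11 (sale 10): sell min(10,105)=10. stock: 105 - 10 = 95. total_sold = 46
Final: stock = 95, total_sold = 46

Checking against threshold 6:
  After event 1: stock=39 > 6
  After event 2: stock=24 > 6
  After event 3: stock=46 > 6
  After event 4: stock=45 > 6
  After event 5: stock=39 > 6
  After event 6: stock=62 > 6
  After event 7: stock=93 > 6
  After event 8: stock=83 > 6
  After event 9: stock=80 > 6
  After event 10: stock=105 > 6
  After event 11: stock=95 > 6
Alert events: []. Count = 0

Answer: 0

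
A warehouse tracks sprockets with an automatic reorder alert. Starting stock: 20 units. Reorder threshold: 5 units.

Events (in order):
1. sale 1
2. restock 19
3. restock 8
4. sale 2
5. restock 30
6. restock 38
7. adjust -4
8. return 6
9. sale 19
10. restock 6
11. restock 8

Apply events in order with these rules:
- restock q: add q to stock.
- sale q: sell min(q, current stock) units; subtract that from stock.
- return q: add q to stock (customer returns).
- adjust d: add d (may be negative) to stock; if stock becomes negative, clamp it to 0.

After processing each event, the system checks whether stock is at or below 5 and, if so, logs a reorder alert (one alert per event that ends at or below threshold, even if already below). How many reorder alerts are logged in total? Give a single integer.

Answer: 0

Derivation:
Processing events:
Start: stock = 20
  Event 1 (sale 1): sell min(1,20)=1. stock: 20 - 1 = 19. total_sold = 1
  Event 2 (restock 19): 19 + 19 = 38
  Event 3 (restock 8): 38 + 8 = 46
  Event 4 (sale 2): sell min(2,46)=2. stock: 46 - 2 = 44. total_sold = 3
  Event 5 (restock 30): 44 + 30 = 74
  Event 6 (restock 38): 74 + 38 = 112
  Event 7 (adjust -4): 112 + -4 = 108
  Event 8 (return 6): 108 + 6 = 114
  Event 9 (sale 19): sell min(19,114)=19. stock: 114 - 19 = 95. total_sold = 22
  Event 10 (restock 6): 95 + 6 = 101
  Event 11 (restock 8): 101 + 8 = 109
Final: stock = 109, total_sold = 22

Checking against threshold 5:
  After event 1: stock=19 > 5
  After event 2: stock=38 > 5
  After event 3: stock=46 > 5
  After event 4: stock=44 > 5
  After event 5: stock=74 > 5
  After event 6: stock=112 > 5
  After event 7: stock=108 > 5
  After event 8: stock=114 > 5
  After event 9: stock=95 > 5
  After event 10: stock=101 > 5
  After event 11: stock=109 > 5
Alert events: []. Count = 0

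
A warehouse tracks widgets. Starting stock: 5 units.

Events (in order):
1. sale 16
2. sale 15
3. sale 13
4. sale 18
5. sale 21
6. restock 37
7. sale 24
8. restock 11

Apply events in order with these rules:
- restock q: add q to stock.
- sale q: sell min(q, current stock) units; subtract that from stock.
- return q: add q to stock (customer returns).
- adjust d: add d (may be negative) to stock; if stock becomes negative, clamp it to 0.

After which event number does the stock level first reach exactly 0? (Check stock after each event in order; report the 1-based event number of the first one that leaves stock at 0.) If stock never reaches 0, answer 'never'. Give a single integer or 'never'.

Answer: 1

Derivation:
Processing events:
Start: stock = 5
  Event 1 (sale 16): sell min(16,5)=5. stock: 5 - 5 = 0. total_sold = 5
  Event 2 (sale 15): sell min(15,0)=0. stock: 0 - 0 = 0. total_sold = 5
  Event 3 (sale 13): sell min(13,0)=0. stock: 0 - 0 = 0. total_sold = 5
  Event 4 (sale 18): sell min(18,0)=0. stock: 0 - 0 = 0. total_sold = 5
  Event 5 (sale 21): sell min(21,0)=0. stock: 0 - 0 = 0. total_sold = 5
  Event 6 (restock 37): 0 + 37 = 37
  Event 7 (sale 24): sell min(24,37)=24. stock: 37 - 24 = 13. total_sold = 29
  Event 8 (restock 11): 13 + 11 = 24
Final: stock = 24, total_sold = 29

First zero at event 1.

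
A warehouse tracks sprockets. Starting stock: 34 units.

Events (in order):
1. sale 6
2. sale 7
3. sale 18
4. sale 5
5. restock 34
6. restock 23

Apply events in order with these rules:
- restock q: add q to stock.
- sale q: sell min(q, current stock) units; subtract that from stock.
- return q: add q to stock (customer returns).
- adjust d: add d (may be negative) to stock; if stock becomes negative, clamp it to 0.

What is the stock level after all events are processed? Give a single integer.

Processing events:
Start: stock = 34
  Event 1 (sale 6): sell min(6,34)=6. stock: 34 - 6 = 28. total_sold = 6
  Event 2 (sale 7): sell min(7,28)=7. stock: 28 - 7 = 21. total_sold = 13
  Event 3 (sale 18): sell min(18,21)=18. stock: 21 - 18 = 3. total_sold = 31
  Event 4 (sale 5): sell min(5,3)=3. stock: 3 - 3 = 0. total_sold = 34
  Event 5 (restock 34): 0 + 34 = 34
  Event 6 (restock 23): 34 + 23 = 57
Final: stock = 57, total_sold = 34

Answer: 57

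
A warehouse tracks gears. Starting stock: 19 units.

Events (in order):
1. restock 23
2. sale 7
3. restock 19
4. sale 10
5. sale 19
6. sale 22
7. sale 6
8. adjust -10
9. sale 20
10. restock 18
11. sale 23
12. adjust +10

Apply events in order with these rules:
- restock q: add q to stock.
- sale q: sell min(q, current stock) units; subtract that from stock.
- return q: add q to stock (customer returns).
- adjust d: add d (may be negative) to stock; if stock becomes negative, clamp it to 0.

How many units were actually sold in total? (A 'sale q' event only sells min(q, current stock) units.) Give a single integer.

Processing events:
Start: stock = 19
  Event 1 (restock 23): 19 + 23 = 42
  Event 2 (sale 7): sell min(7,42)=7. stock: 42 - 7 = 35. total_sold = 7
  Event 3 (restock 19): 35 + 19 = 54
  Event 4 (sale 10): sell min(10,54)=10. stock: 54 - 10 = 44. total_sold = 17
  Event 5 (sale 19): sell min(19,44)=19. stock: 44 - 19 = 25. total_sold = 36
  Event 6 (sale 22): sell min(22,25)=22. stock: 25 - 22 = 3. total_sold = 58
  Event 7 (sale 6): sell min(6,3)=3. stock: 3 - 3 = 0. total_sold = 61
  Event 8 (adjust -10): 0 + -10 = 0 (clamped to 0)
  Event 9 (sale 20): sell min(20,0)=0. stock: 0 - 0 = 0. total_sold = 61
  Event 10 (restock 18): 0 + 18 = 18
  Event 11 (sale 23): sell min(23,18)=18. stock: 18 - 18 = 0. total_sold = 79
  Event 12 (adjust +10): 0 + 10 = 10
Final: stock = 10, total_sold = 79

Answer: 79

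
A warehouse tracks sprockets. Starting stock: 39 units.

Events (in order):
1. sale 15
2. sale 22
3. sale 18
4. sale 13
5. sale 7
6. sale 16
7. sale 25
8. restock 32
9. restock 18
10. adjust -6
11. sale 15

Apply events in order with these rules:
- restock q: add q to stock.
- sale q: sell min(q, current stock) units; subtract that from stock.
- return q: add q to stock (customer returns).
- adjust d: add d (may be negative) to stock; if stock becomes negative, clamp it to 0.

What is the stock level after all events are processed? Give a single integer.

Processing events:
Start: stock = 39
  Event 1 (sale 15): sell min(15,39)=15. stock: 39 - 15 = 24. total_sold = 15
  Event 2 (sale 22): sell min(22,24)=22. stock: 24 - 22 = 2. total_sold = 37
  Event 3 (sale 18): sell min(18,2)=2. stock: 2 - 2 = 0. total_sold = 39
  Event 4 (sale 13): sell min(13,0)=0. stock: 0 - 0 = 0. total_sold = 39
  Event 5 (sale 7): sell min(7,0)=0. stock: 0 - 0 = 0. total_sold = 39
  Event 6 (sale 16): sell min(16,0)=0. stock: 0 - 0 = 0. total_sold = 39
  Event 7 (sale 25): sell min(25,0)=0. stock: 0 - 0 = 0. total_sold = 39
  Event 8 (restock 32): 0 + 32 = 32
  Event 9 (restock 18): 32 + 18 = 50
  Event 10 (adjust -6): 50 + -6 = 44
  Event 11 (sale 15): sell min(15,44)=15. stock: 44 - 15 = 29. total_sold = 54
Final: stock = 29, total_sold = 54

Answer: 29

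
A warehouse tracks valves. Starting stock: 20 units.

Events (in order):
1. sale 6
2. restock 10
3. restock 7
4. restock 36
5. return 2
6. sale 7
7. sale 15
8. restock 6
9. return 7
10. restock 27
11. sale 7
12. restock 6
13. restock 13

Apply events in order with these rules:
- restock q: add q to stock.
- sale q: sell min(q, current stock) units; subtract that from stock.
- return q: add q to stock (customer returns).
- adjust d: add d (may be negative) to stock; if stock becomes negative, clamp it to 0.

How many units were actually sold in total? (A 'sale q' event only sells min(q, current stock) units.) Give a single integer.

Processing events:
Start: stock = 20
  Event 1 (sale 6): sell min(6,20)=6. stock: 20 - 6 = 14. total_sold = 6
  Event 2 (restock 10): 14 + 10 = 24
  Event 3 (restock 7): 24 + 7 = 31
  Event 4 (restock 36): 31 + 36 = 67
  Event 5 (return 2): 67 + 2 = 69
  Event 6 (sale 7): sell min(7,69)=7. stock: 69 - 7 = 62. total_sold = 13
  Event 7 (sale 15): sell min(15,62)=15. stock: 62 - 15 = 47. total_sold = 28
  Event 8 (restock 6): 47 + 6 = 53
  Event 9 (return 7): 53 + 7 = 60
  Event 10 (restock 27): 60 + 27 = 87
  Event 11 (sale 7): sell min(7,87)=7. stock: 87 - 7 = 80. total_sold = 35
  Event 12 (restock 6): 80 + 6 = 86
  Event 13 (restock 13): 86 + 13 = 99
Final: stock = 99, total_sold = 35

Answer: 35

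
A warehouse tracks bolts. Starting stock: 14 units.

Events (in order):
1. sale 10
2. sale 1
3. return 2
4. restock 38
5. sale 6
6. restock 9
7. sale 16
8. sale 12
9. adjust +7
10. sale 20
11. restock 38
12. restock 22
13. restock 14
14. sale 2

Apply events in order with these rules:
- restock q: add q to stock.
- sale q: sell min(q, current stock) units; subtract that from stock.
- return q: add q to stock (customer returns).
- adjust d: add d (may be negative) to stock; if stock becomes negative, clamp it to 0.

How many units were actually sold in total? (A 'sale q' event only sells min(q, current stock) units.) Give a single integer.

Processing events:
Start: stock = 14
  Event 1 (sale 10): sell min(10,14)=10. stock: 14 - 10 = 4. total_sold = 10
  Event 2 (sale 1): sell min(1,4)=1. stock: 4 - 1 = 3. total_sold = 11
  Event 3 (return 2): 3 + 2 = 5
  Event 4 (restock 38): 5 + 38 = 43
  Event 5 (sale 6): sell min(6,43)=6. stock: 43 - 6 = 37. total_sold = 17
  Event 6 (restock 9): 37 + 9 = 46
  Event 7 (sale 16): sell min(16,46)=16. stock: 46 - 16 = 30. total_sold = 33
  Event 8 (sale 12): sell min(12,30)=12. stock: 30 - 12 = 18. total_sold = 45
  Event 9 (adjust +7): 18 + 7 = 25
  Event 10 (sale 20): sell min(20,25)=20. stock: 25 - 20 = 5. total_sold = 65
  Event 11 (restock 38): 5 + 38 = 43
  Event 12 (restock 22): 43 + 22 = 65
  Event 13 (restock 14): 65 + 14 = 79
  Event 14 (sale 2): sell min(2,79)=2. stock: 79 - 2 = 77. total_sold = 67
Final: stock = 77, total_sold = 67

Answer: 67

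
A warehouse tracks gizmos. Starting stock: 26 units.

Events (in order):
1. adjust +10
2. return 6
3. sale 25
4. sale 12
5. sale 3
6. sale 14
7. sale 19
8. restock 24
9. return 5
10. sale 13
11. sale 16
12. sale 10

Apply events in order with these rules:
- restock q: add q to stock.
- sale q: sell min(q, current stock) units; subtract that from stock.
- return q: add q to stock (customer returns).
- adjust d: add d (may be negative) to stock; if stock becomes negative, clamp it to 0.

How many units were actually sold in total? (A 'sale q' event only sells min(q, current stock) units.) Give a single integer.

Answer: 71

Derivation:
Processing events:
Start: stock = 26
  Event 1 (adjust +10): 26 + 10 = 36
  Event 2 (return 6): 36 + 6 = 42
  Event 3 (sale 25): sell min(25,42)=25. stock: 42 - 25 = 17. total_sold = 25
  Event 4 (sale 12): sell min(12,17)=12. stock: 17 - 12 = 5. total_sold = 37
  Event 5 (sale 3): sell min(3,5)=3. stock: 5 - 3 = 2. total_sold = 40
  Event 6 (sale 14): sell min(14,2)=2. stock: 2 - 2 = 0. total_sold = 42
  Event 7 (sale 19): sell min(19,0)=0. stock: 0 - 0 = 0. total_sold = 42
  Event 8 (restock 24): 0 + 24 = 24
  Event 9 (return 5): 24 + 5 = 29
  Event 10 (sale 13): sell min(13,29)=13. stock: 29 - 13 = 16. total_sold = 55
  Event 11 (sale 16): sell min(16,16)=16. stock: 16 - 16 = 0. total_sold = 71
  Event 12 (sale 10): sell min(10,0)=0. stock: 0 - 0 = 0. total_sold = 71
Final: stock = 0, total_sold = 71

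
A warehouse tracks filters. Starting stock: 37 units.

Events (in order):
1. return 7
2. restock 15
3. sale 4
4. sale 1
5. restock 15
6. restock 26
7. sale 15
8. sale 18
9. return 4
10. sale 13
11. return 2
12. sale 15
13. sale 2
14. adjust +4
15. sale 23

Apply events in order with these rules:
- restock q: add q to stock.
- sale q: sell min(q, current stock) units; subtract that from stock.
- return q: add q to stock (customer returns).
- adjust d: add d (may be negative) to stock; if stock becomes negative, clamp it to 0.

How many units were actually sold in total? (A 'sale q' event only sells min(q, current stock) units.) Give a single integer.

Answer: 91

Derivation:
Processing events:
Start: stock = 37
  Event 1 (return 7): 37 + 7 = 44
  Event 2 (restock 15): 44 + 15 = 59
  Event 3 (sale 4): sell min(4,59)=4. stock: 59 - 4 = 55. total_sold = 4
  Event 4 (sale 1): sell min(1,55)=1. stock: 55 - 1 = 54. total_sold = 5
  Event 5 (restock 15): 54 + 15 = 69
  Event 6 (restock 26): 69 + 26 = 95
  Event 7 (sale 15): sell min(15,95)=15. stock: 95 - 15 = 80. total_sold = 20
  Event 8 (sale 18): sell min(18,80)=18. stock: 80 - 18 = 62. total_sold = 38
  Event 9 (return 4): 62 + 4 = 66
  Event 10 (sale 13): sell min(13,66)=13. stock: 66 - 13 = 53. total_sold = 51
  Event 11 (return 2): 53 + 2 = 55
  Event 12 (sale 15): sell min(15,55)=15. stock: 55 - 15 = 40. total_sold = 66
  Event 13 (sale 2): sell min(2,40)=2. stock: 40 - 2 = 38. total_sold = 68
  Event 14 (adjust +4): 38 + 4 = 42
  Event 15 (sale 23): sell min(23,42)=23. stock: 42 - 23 = 19. total_sold = 91
Final: stock = 19, total_sold = 91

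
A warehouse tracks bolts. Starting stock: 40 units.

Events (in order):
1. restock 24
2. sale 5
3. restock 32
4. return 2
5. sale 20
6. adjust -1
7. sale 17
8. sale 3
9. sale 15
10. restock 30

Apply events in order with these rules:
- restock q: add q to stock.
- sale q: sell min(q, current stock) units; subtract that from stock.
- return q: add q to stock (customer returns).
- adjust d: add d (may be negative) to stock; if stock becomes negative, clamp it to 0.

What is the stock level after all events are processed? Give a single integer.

Answer: 67

Derivation:
Processing events:
Start: stock = 40
  Event 1 (restock 24): 40 + 24 = 64
  Event 2 (sale 5): sell min(5,64)=5. stock: 64 - 5 = 59. total_sold = 5
  Event 3 (restock 32): 59 + 32 = 91
  Event 4 (return 2): 91 + 2 = 93
  Event 5 (sale 20): sell min(20,93)=20. stock: 93 - 20 = 73. total_sold = 25
  Event 6 (adjust -1): 73 + -1 = 72
  Event 7 (sale 17): sell min(17,72)=17. stock: 72 - 17 = 55. total_sold = 42
  Event 8 (sale 3): sell min(3,55)=3. stock: 55 - 3 = 52. total_sold = 45
  Event 9 (sale 15): sell min(15,52)=15. stock: 52 - 15 = 37. total_sold = 60
  Event 10 (restock 30): 37 + 30 = 67
Final: stock = 67, total_sold = 60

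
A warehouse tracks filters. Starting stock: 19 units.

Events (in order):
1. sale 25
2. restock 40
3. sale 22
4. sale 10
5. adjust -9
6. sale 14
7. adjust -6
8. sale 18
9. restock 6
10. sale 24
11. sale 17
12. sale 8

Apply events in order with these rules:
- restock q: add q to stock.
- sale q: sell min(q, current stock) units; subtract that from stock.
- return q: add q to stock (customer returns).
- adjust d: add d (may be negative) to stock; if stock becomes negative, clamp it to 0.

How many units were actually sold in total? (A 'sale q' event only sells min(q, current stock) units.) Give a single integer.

Answer: 57

Derivation:
Processing events:
Start: stock = 19
  Event 1 (sale 25): sell min(25,19)=19. stock: 19 - 19 = 0. total_sold = 19
  Event 2 (restock 40): 0 + 40 = 40
  Event 3 (sale 22): sell min(22,40)=22. stock: 40 - 22 = 18. total_sold = 41
  Event 4 (sale 10): sell min(10,18)=10. stock: 18 - 10 = 8. total_sold = 51
  Event 5 (adjust -9): 8 + -9 = 0 (clamped to 0)
  Event 6 (sale 14): sell min(14,0)=0. stock: 0 - 0 = 0. total_sold = 51
  Event 7 (adjust -6): 0 + -6 = 0 (clamped to 0)
  Event 8 (sale 18): sell min(18,0)=0. stock: 0 - 0 = 0. total_sold = 51
  Event 9 (restock 6): 0 + 6 = 6
  Event 10 (sale 24): sell min(24,6)=6. stock: 6 - 6 = 0. total_sold = 57
  Event 11 (sale 17): sell min(17,0)=0. stock: 0 - 0 = 0. total_sold = 57
  Event 12 (sale 8): sell min(8,0)=0. stock: 0 - 0 = 0. total_sold = 57
Final: stock = 0, total_sold = 57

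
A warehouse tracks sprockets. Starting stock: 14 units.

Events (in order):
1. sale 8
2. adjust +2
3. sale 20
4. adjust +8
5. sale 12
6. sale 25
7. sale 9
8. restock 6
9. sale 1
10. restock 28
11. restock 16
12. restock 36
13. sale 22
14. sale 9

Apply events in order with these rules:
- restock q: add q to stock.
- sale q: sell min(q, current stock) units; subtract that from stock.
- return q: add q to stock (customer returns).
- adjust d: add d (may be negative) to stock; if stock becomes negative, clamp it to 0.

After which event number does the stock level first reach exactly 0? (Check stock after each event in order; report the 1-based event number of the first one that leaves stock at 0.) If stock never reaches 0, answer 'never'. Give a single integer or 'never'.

Processing events:
Start: stock = 14
  Event 1 (sale 8): sell min(8,14)=8. stock: 14 - 8 = 6. total_sold = 8
  Event 2 (adjust +2): 6 + 2 = 8
  Event 3 (sale 20): sell min(20,8)=8. stock: 8 - 8 = 0. total_sold = 16
  Event 4 (adjust +8): 0 + 8 = 8
  Event 5 (sale 12): sell min(12,8)=8. stock: 8 - 8 = 0. total_sold = 24
  Event 6 (sale 25): sell min(25,0)=0. stock: 0 - 0 = 0. total_sold = 24
  Event 7 (sale 9): sell min(9,0)=0. stock: 0 - 0 = 0. total_sold = 24
  Event 8 (restock 6): 0 + 6 = 6
  Event 9 (sale 1): sell min(1,6)=1. stock: 6 - 1 = 5. total_sold = 25
  Event 10 (restock 28): 5 + 28 = 33
  Event 11 (restock 16): 33 + 16 = 49
  Event 12 (restock 36): 49 + 36 = 85
  Event 13 (sale 22): sell min(22,85)=22. stock: 85 - 22 = 63. total_sold = 47
  Event 14 (sale 9): sell min(9,63)=9. stock: 63 - 9 = 54. total_sold = 56
Final: stock = 54, total_sold = 56

First zero at event 3.

Answer: 3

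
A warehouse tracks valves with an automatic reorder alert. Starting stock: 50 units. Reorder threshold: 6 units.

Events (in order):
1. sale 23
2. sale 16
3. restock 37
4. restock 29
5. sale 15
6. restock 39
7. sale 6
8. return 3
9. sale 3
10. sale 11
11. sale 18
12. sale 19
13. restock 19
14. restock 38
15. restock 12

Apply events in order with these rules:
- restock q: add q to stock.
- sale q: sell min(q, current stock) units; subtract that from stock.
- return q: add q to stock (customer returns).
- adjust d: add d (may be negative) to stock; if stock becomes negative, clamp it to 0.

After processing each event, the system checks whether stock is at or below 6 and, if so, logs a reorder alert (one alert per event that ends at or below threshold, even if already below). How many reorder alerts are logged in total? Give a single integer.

Answer: 0

Derivation:
Processing events:
Start: stock = 50
  Event 1 (sale 23): sell min(23,50)=23. stock: 50 - 23 = 27. total_sold = 23
  Event 2 (sale 16): sell min(16,27)=16. stock: 27 - 16 = 11. total_sold = 39
  Event 3 (restock 37): 11 + 37 = 48
  Event 4 (restock 29): 48 + 29 = 77
  Event 5 (sale 15): sell min(15,77)=15. stock: 77 - 15 = 62. total_sold = 54
  Event 6 (restock 39): 62 + 39 = 101
  Event 7 (sale 6): sell min(6,101)=6. stock: 101 - 6 = 95. total_sold = 60
  Event 8 (return 3): 95 + 3 = 98
  Event 9 (sale 3): sell min(3,98)=3. stock: 98 - 3 = 95. total_sold = 63
  Event 10 (sale 11): sell min(11,95)=11. stock: 95 - 11 = 84. total_sold = 74
  Event 11 (sale 18): sell min(18,84)=18. stock: 84 - 18 = 66. total_sold = 92
  Event 12 (sale 19): sell min(19,66)=19. stock: 66 - 19 = 47. total_sold = 111
  Event 13 (restock 19): 47 + 19 = 66
  Event 14 (restock 38): 66 + 38 = 104
  Event 15 (restock 12): 104 + 12 = 116
Final: stock = 116, total_sold = 111

Checking against threshold 6:
  After event 1: stock=27 > 6
  After event 2: stock=11 > 6
  After event 3: stock=48 > 6
  After event 4: stock=77 > 6
  After event 5: stock=62 > 6
  After event 6: stock=101 > 6
  After event 7: stock=95 > 6
  After event 8: stock=98 > 6
  After event 9: stock=95 > 6
  After event 10: stock=84 > 6
  After event 11: stock=66 > 6
  After event 12: stock=47 > 6
  After event 13: stock=66 > 6
  After event 14: stock=104 > 6
  After event 15: stock=116 > 6
Alert events: []. Count = 0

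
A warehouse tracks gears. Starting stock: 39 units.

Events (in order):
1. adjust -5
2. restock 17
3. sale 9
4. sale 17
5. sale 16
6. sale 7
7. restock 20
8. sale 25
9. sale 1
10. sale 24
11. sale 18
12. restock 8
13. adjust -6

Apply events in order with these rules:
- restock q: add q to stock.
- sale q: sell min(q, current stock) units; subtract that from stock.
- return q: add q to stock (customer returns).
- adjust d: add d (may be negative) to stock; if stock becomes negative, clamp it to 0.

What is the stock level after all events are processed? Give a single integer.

Processing events:
Start: stock = 39
  Event 1 (adjust -5): 39 + -5 = 34
  Event 2 (restock 17): 34 + 17 = 51
  Event 3 (sale 9): sell min(9,51)=9. stock: 51 - 9 = 42. total_sold = 9
  Event 4 (sale 17): sell min(17,42)=17. stock: 42 - 17 = 25. total_sold = 26
  Event 5 (sale 16): sell min(16,25)=16. stock: 25 - 16 = 9. total_sold = 42
  Event 6 (sale 7): sell min(7,9)=7. stock: 9 - 7 = 2. total_sold = 49
  Event 7 (restock 20): 2 + 20 = 22
  Event 8 (sale 25): sell min(25,22)=22. stock: 22 - 22 = 0. total_sold = 71
  Event 9 (sale 1): sell min(1,0)=0. stock: 0 - 0 = 0. total_sold = 71
  Event 10 (sale 24): sell min(24,0)=0. stock: 0 - 0 = 0. total_sold = 71
  Event 11 (sale 18): sell min(18,0)=0. stock: 0 - 0 = 0. total_sold = 71
  Event 12 (restock 8): 0 + 8 = 8
  Event 13 (adjust -6): 8 + -6 = 2
Final: stock = 2, total_sold = 71

Answer: 2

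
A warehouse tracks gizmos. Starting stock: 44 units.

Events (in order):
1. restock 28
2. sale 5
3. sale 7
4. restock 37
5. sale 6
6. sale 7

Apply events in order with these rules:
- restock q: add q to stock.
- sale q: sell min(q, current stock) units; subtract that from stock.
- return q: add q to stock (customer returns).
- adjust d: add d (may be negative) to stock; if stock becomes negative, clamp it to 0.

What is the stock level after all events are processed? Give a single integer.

Processing events:
Start: stock = 44
  Event 1 (restock 28): 44 + 28 = 72
  Event 2 (sale 5): sell min(5,72)=5. stock: 72 - 5 = 67. total_sold = 5
  Event 3 (sale 7): sell min(7,67)=7. stock: 67 - 7 = 60. total_sold = 12
  Event 4 (restock 37): 60 + 37 = 97
  Event 5 (sale 6): sell min(6,97)=6. stock: 97 - 6 = 91. total_sold = 18
  Event 6 (sale 7): sell min(7,91)=7. stock: 91 - 7 = 84. total_sold = 25
Final: stock = 84, total_sold = 25

Answer: 84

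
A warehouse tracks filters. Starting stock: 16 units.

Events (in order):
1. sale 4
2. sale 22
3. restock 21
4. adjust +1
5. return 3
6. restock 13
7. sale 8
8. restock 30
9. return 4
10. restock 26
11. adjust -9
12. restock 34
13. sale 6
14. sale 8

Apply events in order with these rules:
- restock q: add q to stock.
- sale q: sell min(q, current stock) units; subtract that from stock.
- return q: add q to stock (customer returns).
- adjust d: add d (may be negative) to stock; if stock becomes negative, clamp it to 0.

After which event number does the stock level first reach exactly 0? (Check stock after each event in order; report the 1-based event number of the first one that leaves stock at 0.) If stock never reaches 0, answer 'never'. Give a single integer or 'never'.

Processing events:
Start: stock = 16
  Event 1 (sale 4): sell min(4,16)=4. stock: 16 - 4 = 12. total_sold = 4
  Event 2 (sale 22): sell min(22,12)=12. stock: 12 - 12 = 0. total_sold = 16
  Event 3 (restock 21): 0 + 21 = 21
  Event 4 (adjust +1): 21 + 1 = 22
  Event 5 (return 3): 22 + 3 = 25
  Event 6 (restock 13): 25 + 13 = 38
  Event 7 (sale 8): sell min(8,38)=8. stock: 38 - 8 = 30. total_sold = 24
  Event 8 (restock 30): 30 + 30 = 60
  Event 9 (return 4): 60 + 4 = 64
  Event 10 (restock 26): 64 + 26 = 90
  Event 11 (adjust -9): 90 + -9 = 81
  Event 12 (restock 34): 81 + 34 = 115
  Event 13 (sale 6): sell min(6,115)=6. stock: 115 - 6 = 109. total_sold = 30
  Event 14 (sale 8): sell min(8,109)=8. stock: 109 - 8 = 101. total_sold = 38
Final: stock = 101, total_sold = 38

First zero at event 2.

Answer: 2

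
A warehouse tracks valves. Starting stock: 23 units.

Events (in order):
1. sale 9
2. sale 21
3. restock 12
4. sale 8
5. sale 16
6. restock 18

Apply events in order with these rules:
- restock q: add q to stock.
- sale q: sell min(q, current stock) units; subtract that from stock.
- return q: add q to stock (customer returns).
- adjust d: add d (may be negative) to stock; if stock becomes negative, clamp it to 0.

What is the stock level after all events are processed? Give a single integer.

Processing events:
Start: stock = 23
  Event 1 (sale 9): sell min(9,23)=9. stock: 23 - 9 = 14. total_sold = 9
  Event 2 (sale 21): sell min(21,14)=14. stock: 14 - 14 = 0. total_sold = 23
  Event 3 (restock 12): 0 + 12 = 12
  Event 4 (sale 8): sell min(8,12)=8. stock: 12 - 8 = 4. total_sold = 31
  Event 5 (sale 16): sell min(16,4)=4. stock: 4 - 4 = 0. total_sold = 35
  Event 6 (restock 18): 0 + 18 = 18
Final: stock = 18, total_sold = 35

Answer: 18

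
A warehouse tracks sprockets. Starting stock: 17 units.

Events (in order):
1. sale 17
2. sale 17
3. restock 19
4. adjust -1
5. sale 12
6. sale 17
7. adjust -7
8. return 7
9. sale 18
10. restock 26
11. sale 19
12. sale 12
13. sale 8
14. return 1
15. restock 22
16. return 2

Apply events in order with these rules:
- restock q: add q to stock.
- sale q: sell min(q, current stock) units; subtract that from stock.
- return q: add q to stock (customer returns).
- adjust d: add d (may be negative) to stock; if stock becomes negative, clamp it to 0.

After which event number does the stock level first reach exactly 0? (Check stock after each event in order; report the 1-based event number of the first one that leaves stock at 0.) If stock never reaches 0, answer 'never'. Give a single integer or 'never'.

Processing events:
Start: stock = 17
  Event 1 (sale 17): sell min(17,17)=17. stock: 17 - 17 = 0. total_sold = 17
  Event 2 (sale 17): sell min(17,0)=0. stock: 0 - 0 = 0. total_sold = 17
  Event 3 (restock 19): 0 + 19 = 19
  Event 4 (adjust -1): 19 + -1 = 18
  Event 5 (sale 12): sell min(12,18)=12. stock: 18 - 12 = 6. total_sold = 29
  Event 6 (sale 17): sell min(17,6)=6. stock: 6 - 6 = 0. total_sold = 35
  Event 7 (adjust -7): 0 + -7 = 0 (clamped to 0)
  Event 8 (return 7): 0 + 7 = 7
  Event 9 (sale 18): sell min(18,7)=7. stock: 7 - 7 = 0. total_sold = 42
  Event 10 (restock 26): 0 + 26 = 26
  Event 11 (sale 19): sell min(19,26)=19. stock: 26 - 19 = 7. total_sold = 61
  Event 12 (sale 12): sell min(12,7)=7. stock: 7 - 7 = 0. total_sold = 68
  Event 13 (sale 8): sell min(8,0)=0. stock: 0 - 0 = 0. total_sold = 68
  Event 14 (return 1): 0 + 1 = 1
  Event 15 (restock 22): 1 + 22 = 23
  Event 16 (return 2): 23 + 2 = 25
Final: stock = 25, total_sold = 68

First zero at event 1.

Answer: 1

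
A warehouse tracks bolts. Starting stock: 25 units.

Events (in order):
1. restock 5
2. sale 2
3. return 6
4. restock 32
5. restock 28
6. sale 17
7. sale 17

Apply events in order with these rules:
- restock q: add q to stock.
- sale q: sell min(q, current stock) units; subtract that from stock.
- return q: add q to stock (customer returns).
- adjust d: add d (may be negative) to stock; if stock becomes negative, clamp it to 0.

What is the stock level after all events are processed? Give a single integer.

Answer: 60

Derivation:
Processing events:
Start: stock = 25
  Event 1 (restock 5): 25 + 5 = 30
  Event 2 (sale 2): sell min(2,30)=2. stock: 30 - 2 = 28. total_sold = 2
  Event 3 (return 6): 28 + 6 = 34
  Event 4 (restock 32): 34 + 32 = 66
  Event 5 (restock 28): 66 + 28 = 94
  Event 6 (sale 17): sell min(17,94)=17. stock: 94 - 17 = 77. total_sold = 19
  Event 7 (sale 17): sell min(17,77)=17. stock: 77 - 17 = 60. total_sold = 36
Final: stock = 60, total_sold = 36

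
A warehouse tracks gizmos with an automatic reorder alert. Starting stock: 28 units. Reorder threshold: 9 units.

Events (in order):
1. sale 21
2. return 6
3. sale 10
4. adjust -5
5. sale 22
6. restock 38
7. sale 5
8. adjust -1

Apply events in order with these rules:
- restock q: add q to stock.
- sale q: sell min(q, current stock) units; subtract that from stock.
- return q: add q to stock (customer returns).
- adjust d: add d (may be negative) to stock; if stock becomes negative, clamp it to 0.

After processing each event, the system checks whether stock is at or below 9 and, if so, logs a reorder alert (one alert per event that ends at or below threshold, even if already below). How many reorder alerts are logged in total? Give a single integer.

Processing events:
Start: stock = 28
  Event 1 (sale 21): sell min(21,28)=21. stock: 28 - 21 = 7. total_sold = 21
  Event 2 (return 6): 7 + 6 = 13
  Event 3 (sale 10): sell min(10,13)=10. stock: 13 - 10 = 3. total_sold = 31
  Event 4 (adjust -5): 3 + -5 = 0 (clamped to 0)
  Event 5 (sale 22): sell min(22,0)=0. stock: 0 - 0 = 0. total_sold = 31
  Event 6 (restock 38): 0 + 38 = 38
  Event 7 (sale 5): sell min(5,38)=5. stock: 38 - 5 = 33. total_sold = 36
  Event 8 (adjust -1): 33 + -1 = 32
Final: stock = 32, total_sold = 36

Checking against threshold 9:
  After event 1: stock=7 <= 9 -> ALERT
  After event 2: stock=13 > 9
  After event 3: stock=3 <= 9 -> ALERT
  After event 4: stock=0 <= 9 -> ALERT
  After event 5: stock=0 <= 9 -> ALERT
  After event 6: stock=38 > 9
  After event 7: stock=33 > 9
  After event 8: stock=32 > 9
Alert events: [1, 3, 4, 5]. Count = 4

Answer: 4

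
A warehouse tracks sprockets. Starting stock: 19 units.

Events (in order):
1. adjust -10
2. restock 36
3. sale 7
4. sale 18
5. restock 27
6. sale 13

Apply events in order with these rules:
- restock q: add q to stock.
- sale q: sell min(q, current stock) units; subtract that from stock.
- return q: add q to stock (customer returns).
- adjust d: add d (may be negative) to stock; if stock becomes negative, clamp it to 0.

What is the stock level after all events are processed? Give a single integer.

Processing events:
Start: stock = 19
  Event 1 (adjust -10): 19 + -10 = 9
  Event 2 (restock 36): 9 + 36 = 45
  Event 3 (sale 7): sell min(7,45)=7. stock: 45 - 7 = 38. total_sold = 7
  Event 4 (sale 18): sell min(18,38)=18. stock: 38 - 18 = 20. total_sold = 25
  Event 5 (restock 27): 20 + 27 = 47
  Event 6 (sale 13): sell min(13,47)=13. stock: 47 - 13 = 34. total_sold = 38
Final: stock = 34, total_sold = 38

Answer: 34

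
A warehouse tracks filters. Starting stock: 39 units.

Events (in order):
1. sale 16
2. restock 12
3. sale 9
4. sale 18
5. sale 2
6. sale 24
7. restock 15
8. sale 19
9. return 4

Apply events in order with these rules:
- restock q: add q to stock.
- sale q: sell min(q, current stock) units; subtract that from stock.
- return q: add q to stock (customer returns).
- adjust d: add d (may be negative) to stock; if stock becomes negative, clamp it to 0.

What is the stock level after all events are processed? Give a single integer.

Answer: 4

Derivation:
Processing events:
Start: stock = 39
  Event 1 (sale 16): sell min(16,39)=16. stock: 39 - 16 = 23. total_sold = 16
  Event 2 (restock 12): 23 + 12 = 35
  Event 3 (sale 9): sell min(9,35)=9. stock: 35 - 9 = 26. total_sold = 25
  Event 4 (sale 18): sell min(18,26)=18. stock: 26 - 18 = 8. total_sold = 43
  Event 5 (sale 2): sell min(2,8)=2. stock: 8 - 2 = 6. total_sold = 45
  Event 6 (sale 24): sell min(24,6)=6. stock: 6 - 6 = 0. total_sold = 51
  Event 7 (restock 15): 0 + 15 = 15
  Event 8 (sale 19): sell min(19,15)=15. stock: 15 - 15 = 0. total_sold = 66
  Event 9 (return 4): 0 + 4 = 4
Final: stock = 4, total_sold = 66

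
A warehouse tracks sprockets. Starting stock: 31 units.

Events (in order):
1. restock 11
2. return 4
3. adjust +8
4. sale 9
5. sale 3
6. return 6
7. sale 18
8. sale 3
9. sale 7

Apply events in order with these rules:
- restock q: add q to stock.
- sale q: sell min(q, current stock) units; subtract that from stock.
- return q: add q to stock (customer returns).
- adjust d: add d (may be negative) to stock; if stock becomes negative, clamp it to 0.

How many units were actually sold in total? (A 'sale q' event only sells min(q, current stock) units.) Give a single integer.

Answer: 40

Derivation:
Processing events:
Start: stock = 31
  Event 1 (restock 11): 31 + 11 = 42
  Event 2 (return 4): 42 + 4 = 46
  Event 3 (adjust +8): 46 + 8 = 54
  Event 4 (sale 9): sell min(9,54)=9. stock: 54 - 9 = 45. total_sold = 9
  Event 5 (sale 3): sell min(3,45)=3. stock: 45 - 3 = 42. total_sold = 12
  Event 6 (return 6): 42 + 6 = 48
  Event 7 (sale 18): sell min(18,48)=18. stock: 48 - 18 = 30. total_sold = 30
  Event 8 (sale 3): sell min(3,30)=3. stock: 30 - 3 = 27. total_sold = 33
  Event 9 (sale 7): sell min(7,27)=7. stock: 27 - 7 = 20. total_sold = 40
Final: stock = 20, total_sold = 40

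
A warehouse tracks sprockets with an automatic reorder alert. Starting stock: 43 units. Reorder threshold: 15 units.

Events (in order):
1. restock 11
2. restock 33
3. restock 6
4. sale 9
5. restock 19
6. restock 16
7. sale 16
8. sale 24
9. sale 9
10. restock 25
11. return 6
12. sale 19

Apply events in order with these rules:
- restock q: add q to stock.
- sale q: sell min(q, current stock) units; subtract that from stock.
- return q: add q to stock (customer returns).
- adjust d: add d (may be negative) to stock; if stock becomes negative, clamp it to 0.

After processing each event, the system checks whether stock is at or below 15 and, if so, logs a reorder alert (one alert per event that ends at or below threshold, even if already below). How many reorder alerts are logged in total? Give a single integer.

Processing events:
Start: stock = 43
  Event 1 (restock 11): 43 + 11 = 54
  Event 2 (restock 33): 54 + 33 = 87
  Event 3 (restock 6): 87 + 6 = 93
  Event 4 (sale 9): sell min(9,93)=9. stock: 93 - 9 = 84. total_sold = 9
  Event 5 (restock 19): 84 + 19 = 103
  Event 6 (restock 16): 103 + 16 = 119
  Event 7 (sale 16): sell min(16,119)=16. stock: 119 - 16 = 103. total_sold = 25
  Event 8 (sale 24): sell min(24,103)=24. stock: 103 - 24 = 79. total_sold = 49
  Event 9 (sale 9): sell min(9,79)=9. stock: 79 - 9 = 70. total_sold = 58
  Event 10 (restock 25): 70 + 25 = 95
  Event 11 (return 6): 95 + 6 = 101
  Event 12 (sale 19): sell min(19,101)=19. stock: 101 - 19 = 82. total_sold = 77
Final: stock = 82, total_sold = 77

Checking against threshold 15:
  After event 1: stock=54 > 15
  After event 2: stock=87 > 15
  After event 3: stock=93 > 15
  After event 4: stock=84 > 15
  After event 5: stock=103 > 15
  After event 6: stock=119 > 15
  After event 7: stock=103 > 15
  After event 8: stock=79 > 15
  After event 9: stock=70 > 15
  After event 10: stock=95 > 15
  After event 11: stock=101 > 15
  After event 12: stock=82 > 15
Alert events: []. Count = 0

Answer: 0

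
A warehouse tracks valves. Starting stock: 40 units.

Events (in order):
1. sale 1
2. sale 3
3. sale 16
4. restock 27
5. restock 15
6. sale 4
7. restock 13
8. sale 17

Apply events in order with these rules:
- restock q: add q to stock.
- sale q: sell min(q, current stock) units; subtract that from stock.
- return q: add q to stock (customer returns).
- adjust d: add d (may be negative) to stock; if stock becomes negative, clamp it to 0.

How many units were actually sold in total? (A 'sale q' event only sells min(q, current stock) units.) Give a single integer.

Answer: 41

Derivation:
Processing events:
Start: stock = 40
  Event 1 (sale 1): sell min(1,40)=1. stock: 40 - 1 = 39. total_sold = 1
  Event 2 (sale 3): sell min(3,39)=3. stock: 39 - 3 = 36. total_sold = 4
  Event 3 (sale 16): sell min(16,36)=16. stock: 36 - 16 = 20. total_sold = 20
  Event 4 (restock 27): 20 + 27 = 47
  Event 5 (restock 15): 47 + 15 = 62
  Event 6 (sale 4): sell min(4,62)=4. stock: 62 - 4 = 58. total_sold = 24
  Event 7 (restock 13): 58 + 13 = 71
  Event 8 (sale 17): sell min(17,71)=17. stock: 71 - 17 = 54. total_sold = 41
Final: stock = 54, total_sold = 41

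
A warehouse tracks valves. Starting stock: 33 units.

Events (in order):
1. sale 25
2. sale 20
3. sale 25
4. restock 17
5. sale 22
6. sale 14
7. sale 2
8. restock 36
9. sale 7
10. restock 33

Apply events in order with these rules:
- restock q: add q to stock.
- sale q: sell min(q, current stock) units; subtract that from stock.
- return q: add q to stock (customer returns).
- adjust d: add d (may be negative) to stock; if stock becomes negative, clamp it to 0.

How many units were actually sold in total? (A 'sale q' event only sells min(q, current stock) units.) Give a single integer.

Processing events:
Start: stock = 33
  Event 1 (sale 25): sell min(25,33)=25. stock: 33 - 25 = 8. total_sold = 25
  Event 2 (sale 20): sell min(20,8)=8. stock: 8 - 8 = 0. total_sold = 33
  Event 3 (sale 25): sell min(25,0)=0. stock: 0 - 0 = 0. total_sold = 33
  Event 4 (restock 17): 0 + 17 = 17
  Event 5 (sale 22): sell min(22,17)=17. stock: 17 - 17 = 0. total_sold = 50
  Event 6 (sale 14): sell min(14,0)=0. stock: 0 - 0 = 0. total_sold = 50
  Event 7 (sale 2): sell min(2,0)=0. stock: 0 - 0 = 0. total_sold = 50
  Event 8 (restock 36): 0 + 36 = 36
  Event 9 (sale 7): sell min(7,36)=7. stock: 36 - 7 = 29. total_sold = 57
  Event 10 (restock 33): 29 + 33 = 62
Final: stock = 62, total_sold = 57

Answer: 57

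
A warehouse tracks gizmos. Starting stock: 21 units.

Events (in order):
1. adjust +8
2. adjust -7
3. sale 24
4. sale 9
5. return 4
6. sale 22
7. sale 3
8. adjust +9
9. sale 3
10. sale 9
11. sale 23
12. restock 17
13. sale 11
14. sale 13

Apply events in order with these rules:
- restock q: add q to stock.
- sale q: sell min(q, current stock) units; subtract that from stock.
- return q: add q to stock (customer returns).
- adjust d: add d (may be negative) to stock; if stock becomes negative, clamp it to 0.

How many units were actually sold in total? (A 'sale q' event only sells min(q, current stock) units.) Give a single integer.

Answer: 52

Derivation:
Processing events:
Start: stock = 21
  Event 1 (adjust +8): 21 + 8 = 29
  Event 2 (adjust -7): 29 + -7 = 22
  Event 3 (sale 24): sell min(24,22)=22. stock: 22 - 22 = 0. total_sold = 22
  Event 4 (sale 9): sell min(9,0)=0. stock: 0 - 0 = 0. total_sold = 22
  Event 5 (return 4): 0 + 4 = 4
  Event 6 (sale 22): sell min(22,4)=4. stock: 4 - 4 = 0. total_sold = 26
  Event 7 (sale 3): sell min(3,0)=0. stock: 0 - 0 = 0. total_sold = 26
  Event 8 (adjust +9): 0 + 9 = 9
  Event 9 (sale 3): sell min(3,9)=3. stock: 9 - 3 = 6. total_sold = 29
  Event 10 (sale 9): sell min(9,6)=6. stock: 6 - 6 = 0. total_sold = 35
  Event 11 (sale 23): sell min(23,0)=0. stock: 0 - 0 = 0. total_sold = 35
  Event 12 (restock 17): 0 + 17 = 17
  Event 13 (sale 11): sell min(11,17)=11. stock: 17 - 11 = 6. total_sold = 46
  Event 14 (sale 13): sell min(13,6)=6. stock: 6 - 6 = 0. total_sold = 52
Final: stock = 0, total_sold = 52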